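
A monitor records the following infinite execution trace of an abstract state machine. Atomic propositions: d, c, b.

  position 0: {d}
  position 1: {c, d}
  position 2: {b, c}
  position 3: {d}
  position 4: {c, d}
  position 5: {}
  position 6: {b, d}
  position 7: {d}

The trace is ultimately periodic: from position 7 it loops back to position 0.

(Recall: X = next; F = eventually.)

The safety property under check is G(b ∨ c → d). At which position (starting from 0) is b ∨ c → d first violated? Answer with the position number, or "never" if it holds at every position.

Check b ∨ c → d at each position in order: 0 ✓, 1 ✓.
At position 2 the labels are {b, c}, so b ∨ c → d is false there. This is the first violation.

2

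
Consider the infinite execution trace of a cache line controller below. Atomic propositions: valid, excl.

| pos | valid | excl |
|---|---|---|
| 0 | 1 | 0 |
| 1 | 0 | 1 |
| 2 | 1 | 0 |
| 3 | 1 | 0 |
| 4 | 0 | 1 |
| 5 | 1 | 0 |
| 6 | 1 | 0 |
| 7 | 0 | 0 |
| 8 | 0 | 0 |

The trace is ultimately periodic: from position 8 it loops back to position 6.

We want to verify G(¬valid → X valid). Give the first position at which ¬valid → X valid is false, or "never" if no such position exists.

Check ¬valid → X valid at each position in order: 0 ✓, 1 ✓, 2 ✓, 3 ✓, 4 ✓, 5 ✓, 6 ✓.
At position 7 the labels are {} and the next position 8 has {}, so ¬valid → X valid is false there. This is the first violation.

7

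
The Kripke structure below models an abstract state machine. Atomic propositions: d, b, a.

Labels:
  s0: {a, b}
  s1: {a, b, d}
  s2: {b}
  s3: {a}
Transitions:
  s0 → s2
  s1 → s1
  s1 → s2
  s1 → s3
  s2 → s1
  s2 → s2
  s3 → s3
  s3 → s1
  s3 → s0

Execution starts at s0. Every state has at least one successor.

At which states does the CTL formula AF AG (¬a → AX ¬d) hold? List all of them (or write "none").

States satisfying AG (¬a → AX ¬d): ∅.
States satisfying AF AG (¬a → AX ¬d): ∅.

none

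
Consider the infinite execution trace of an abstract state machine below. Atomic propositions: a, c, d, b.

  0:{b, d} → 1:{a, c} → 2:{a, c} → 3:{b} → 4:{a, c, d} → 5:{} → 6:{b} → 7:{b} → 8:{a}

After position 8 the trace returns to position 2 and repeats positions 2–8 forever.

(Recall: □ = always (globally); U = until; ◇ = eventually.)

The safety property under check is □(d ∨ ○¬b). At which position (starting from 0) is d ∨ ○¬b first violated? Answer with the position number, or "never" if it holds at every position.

Check d ∨ ○¬b at each position in order: 0 ✓, 1 ✓.
At position 2 the labels are {a, c} and the next position 3 has {b}, so d ∨ ○¬b is false there. This is the first violation.

2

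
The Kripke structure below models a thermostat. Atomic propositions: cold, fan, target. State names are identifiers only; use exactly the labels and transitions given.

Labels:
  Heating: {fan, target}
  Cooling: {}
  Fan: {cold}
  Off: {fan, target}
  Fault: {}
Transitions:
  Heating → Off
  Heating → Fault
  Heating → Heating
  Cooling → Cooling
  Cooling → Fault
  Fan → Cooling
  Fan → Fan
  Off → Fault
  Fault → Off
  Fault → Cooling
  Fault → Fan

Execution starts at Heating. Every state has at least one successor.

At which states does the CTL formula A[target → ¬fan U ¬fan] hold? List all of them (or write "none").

States satisfying target → ¬fan: {Cooling, Fan, Fault}.
States satisfying ¬fan: {Cooling, Fan, Fault}.
States satisfying A[target → ¬fan U ¬fan]: {Cooling, Fan, Fault}.

{Cooling, Fan, Fault}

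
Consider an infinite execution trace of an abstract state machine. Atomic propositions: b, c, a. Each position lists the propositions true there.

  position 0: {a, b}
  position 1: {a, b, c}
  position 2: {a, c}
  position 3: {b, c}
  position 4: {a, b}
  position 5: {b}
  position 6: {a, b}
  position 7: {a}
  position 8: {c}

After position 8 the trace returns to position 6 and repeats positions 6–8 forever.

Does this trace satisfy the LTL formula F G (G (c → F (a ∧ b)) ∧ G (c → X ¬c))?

G (G (c → F (a ∧ b)) ∧ G (c → X ¬c)) holds at position 3, which is reachable from 0, so F G (G (c → F (a ∧ b)) ∧ G (c → X ¬c)) holds.

Holds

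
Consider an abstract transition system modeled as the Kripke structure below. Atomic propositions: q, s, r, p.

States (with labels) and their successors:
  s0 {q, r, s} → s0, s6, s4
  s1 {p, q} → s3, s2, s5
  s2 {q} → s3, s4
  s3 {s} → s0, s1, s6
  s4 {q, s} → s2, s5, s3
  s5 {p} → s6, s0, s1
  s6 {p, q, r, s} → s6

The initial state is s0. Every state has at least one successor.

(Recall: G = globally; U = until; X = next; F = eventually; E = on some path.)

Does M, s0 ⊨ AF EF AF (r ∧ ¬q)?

Violated

States satisfying EF AF (r ∧ ¬q): ∅.
States satisfying AF EF AF (r ∧ ¬q): ∅.
There is a path from s0 along which EF AF (r ∧ ¬q) never holds.
s0 ∉ Sat(AF EF AF (r ∧ ¬q)).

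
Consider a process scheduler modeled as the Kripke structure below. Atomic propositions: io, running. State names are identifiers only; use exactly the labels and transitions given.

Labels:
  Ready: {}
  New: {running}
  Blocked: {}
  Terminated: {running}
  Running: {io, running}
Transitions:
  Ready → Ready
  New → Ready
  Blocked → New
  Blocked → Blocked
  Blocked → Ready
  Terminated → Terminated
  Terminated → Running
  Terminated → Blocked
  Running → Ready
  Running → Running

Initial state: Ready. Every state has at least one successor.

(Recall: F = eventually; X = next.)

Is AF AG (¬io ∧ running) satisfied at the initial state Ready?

States satisfying AG (¬io ∧ running): ∅.
States satisfying AF AG (¬io ∧ running): ∅.
There is a path from Ready along which AG (¬io ∧ running) never holds.
Ready ∉ Sat(AF AG (¬io ∧ running)).

No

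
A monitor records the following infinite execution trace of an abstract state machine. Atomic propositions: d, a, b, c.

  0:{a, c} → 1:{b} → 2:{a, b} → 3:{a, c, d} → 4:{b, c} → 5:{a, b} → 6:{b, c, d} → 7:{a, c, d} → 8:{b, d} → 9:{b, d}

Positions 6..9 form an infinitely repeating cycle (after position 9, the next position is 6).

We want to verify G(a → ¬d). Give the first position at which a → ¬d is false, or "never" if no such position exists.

Check a → ¬d at each position in order: 0 ✓, 1 ✓, 2 ✓.
At position 3 the labels are {a, c, d}, so a → ¬d is false there. This is the first violation.

3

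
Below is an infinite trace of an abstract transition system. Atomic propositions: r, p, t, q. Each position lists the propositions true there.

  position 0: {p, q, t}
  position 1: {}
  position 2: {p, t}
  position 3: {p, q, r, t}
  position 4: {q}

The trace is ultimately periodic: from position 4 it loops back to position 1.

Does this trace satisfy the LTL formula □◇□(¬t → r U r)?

No

◇□(¬t → r U r) must hold at every position from 0 onward. It fails at position 0, so □◇□(¬t → r U r) is false.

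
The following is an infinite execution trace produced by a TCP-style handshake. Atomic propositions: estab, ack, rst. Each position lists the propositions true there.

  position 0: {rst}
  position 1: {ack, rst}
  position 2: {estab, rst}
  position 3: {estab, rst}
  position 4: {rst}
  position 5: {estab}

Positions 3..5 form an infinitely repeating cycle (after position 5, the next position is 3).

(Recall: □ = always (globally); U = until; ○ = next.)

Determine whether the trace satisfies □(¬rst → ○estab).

Satisfied

¬rst → ○estab holds at every position 0..5, and those are all positions ever visited, so □(¬rst → ○estab) holds.
Positions where ¬rst holds: 5.
Check ○estab at each: 5→ok.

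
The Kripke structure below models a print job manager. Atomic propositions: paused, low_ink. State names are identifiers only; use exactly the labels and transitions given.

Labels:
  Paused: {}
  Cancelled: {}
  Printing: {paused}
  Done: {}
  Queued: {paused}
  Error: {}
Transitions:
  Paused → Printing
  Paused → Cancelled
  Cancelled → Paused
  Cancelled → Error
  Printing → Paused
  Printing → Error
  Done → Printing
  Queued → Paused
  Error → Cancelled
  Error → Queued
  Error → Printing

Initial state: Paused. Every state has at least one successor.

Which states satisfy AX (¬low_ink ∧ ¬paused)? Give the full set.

{Cancelled, Printing, Queued}

States satisfying ¬low_ink ∧ ¬paused: {Paused, Cancelled, Done, Error}.
States satisfying AX (¬low_ink ∧ ¬paused): {Cancelled, Printing, Queued}.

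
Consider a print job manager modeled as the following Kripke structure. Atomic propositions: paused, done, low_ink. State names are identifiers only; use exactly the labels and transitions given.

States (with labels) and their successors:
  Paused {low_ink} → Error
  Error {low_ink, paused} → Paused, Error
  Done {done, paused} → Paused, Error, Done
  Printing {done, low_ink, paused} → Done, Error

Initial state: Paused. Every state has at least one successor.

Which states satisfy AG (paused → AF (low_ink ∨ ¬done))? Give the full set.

States satisfying paused → AF (low_ink ∨ ¬done): {Paused, Error, Printing}.
States satisfying AG (paused → AF (low_ink ∨ ¬done)): {Paused, Error}.

{Paused, Error}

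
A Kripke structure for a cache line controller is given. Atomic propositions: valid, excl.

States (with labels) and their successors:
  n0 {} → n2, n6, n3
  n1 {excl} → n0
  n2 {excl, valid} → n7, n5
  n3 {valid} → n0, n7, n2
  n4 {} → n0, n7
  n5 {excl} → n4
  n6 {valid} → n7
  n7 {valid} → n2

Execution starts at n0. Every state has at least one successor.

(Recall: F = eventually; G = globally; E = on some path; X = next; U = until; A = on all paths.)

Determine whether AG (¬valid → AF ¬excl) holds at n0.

Satisfied

States satisfying ¬valid → AF ¬excl: {n0, n1, n2, n3, n4, n5, n6, n7}.
States satisfying AG (¬valid → AF ¬excl): {n0, n1, n2, n3, n4, n5, n6, n7}.
Every state reachable from n0 satisfies ¬valid → AF ¬excl.
n0 ∈ Sat(AG (¬valid → AF ¬excl)).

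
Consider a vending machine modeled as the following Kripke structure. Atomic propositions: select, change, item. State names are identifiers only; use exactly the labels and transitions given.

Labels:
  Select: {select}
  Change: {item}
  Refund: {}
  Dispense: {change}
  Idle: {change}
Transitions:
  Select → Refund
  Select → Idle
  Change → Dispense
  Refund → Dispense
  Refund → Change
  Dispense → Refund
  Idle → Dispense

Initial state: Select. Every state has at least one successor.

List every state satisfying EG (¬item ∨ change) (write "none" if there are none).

{Select, Refund, Dispense, Idle}

States satisfying ¬item ∨ change: {Select, Refund, Dispense, Idle}.
States satisfying EG (¬item ∨ change): {Select, Refund, Dispense, Idle}.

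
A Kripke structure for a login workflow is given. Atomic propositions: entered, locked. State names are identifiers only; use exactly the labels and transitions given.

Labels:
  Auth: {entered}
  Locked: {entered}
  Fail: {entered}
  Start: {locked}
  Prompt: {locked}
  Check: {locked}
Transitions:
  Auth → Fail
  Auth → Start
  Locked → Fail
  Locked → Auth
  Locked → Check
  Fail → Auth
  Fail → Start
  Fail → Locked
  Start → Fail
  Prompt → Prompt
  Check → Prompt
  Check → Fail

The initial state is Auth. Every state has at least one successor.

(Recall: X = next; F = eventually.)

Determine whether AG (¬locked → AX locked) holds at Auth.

Violated

States satisfying ¬locked → AX locked: {Start, Prompt, Check}.
States satisfying AG (¬locked → AX locked): {Prompt}.
Auth is reachable from Auth and violates ¬locked → AX locked, so AG fails at Auth.
Auth ∉ Sat(AG (¬locked → AX locked)).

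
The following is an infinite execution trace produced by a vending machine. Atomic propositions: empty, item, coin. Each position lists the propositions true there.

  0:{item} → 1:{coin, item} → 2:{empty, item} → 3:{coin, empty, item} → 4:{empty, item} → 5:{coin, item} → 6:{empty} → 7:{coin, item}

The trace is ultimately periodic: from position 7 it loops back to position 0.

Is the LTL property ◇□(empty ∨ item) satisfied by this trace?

□(empty ∨ item) holds at position 0, which is reachable from 0, so ◇□(empty ∨ item) holds.

Yes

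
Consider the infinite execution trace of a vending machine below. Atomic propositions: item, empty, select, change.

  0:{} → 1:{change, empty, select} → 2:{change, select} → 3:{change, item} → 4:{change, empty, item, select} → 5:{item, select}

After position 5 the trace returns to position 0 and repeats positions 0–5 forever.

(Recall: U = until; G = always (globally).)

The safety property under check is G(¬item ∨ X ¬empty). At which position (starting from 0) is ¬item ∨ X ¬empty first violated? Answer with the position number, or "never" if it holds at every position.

Check ¬item ∨ X ¬empty at each position in order: 0 ✓, 1 ✓, 2 ✓.
At position 3 the labels are {change, item} and the next position 4 has {change, empty, item, select}, so ¬item ∨ X ¬empty is false there. This is the first violation.

3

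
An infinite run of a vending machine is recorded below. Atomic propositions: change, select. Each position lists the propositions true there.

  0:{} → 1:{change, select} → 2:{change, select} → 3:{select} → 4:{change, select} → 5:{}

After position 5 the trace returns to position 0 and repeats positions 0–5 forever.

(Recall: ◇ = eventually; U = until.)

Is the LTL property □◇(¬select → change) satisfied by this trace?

◇(¬select → change) holds at every position 0..5, and those are all positions ever visited, so □◇(¬select → change) holds.

Satisfied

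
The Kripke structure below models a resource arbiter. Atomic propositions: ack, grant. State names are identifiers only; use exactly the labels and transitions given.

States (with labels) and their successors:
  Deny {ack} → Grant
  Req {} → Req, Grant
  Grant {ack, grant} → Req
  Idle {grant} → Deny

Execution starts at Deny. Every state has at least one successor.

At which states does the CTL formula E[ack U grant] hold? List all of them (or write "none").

{Deny, Grant, Idle}

States satisfying ack: {Deny, Grant}.
States satisfying grant: {Grant, Idle}.
States satisfying E[ack U grant]: {Deny, Grant, Idle}.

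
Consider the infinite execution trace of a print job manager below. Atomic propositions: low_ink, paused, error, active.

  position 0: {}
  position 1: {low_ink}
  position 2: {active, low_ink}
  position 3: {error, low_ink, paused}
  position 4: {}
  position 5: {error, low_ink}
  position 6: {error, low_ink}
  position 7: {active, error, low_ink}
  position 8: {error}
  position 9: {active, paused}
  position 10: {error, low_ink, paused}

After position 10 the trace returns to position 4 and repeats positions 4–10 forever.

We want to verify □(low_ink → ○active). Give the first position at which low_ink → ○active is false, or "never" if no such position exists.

Check low_ink → ○active at each position in order: 0 ✓, 1 ✓.
At position 2 the labels are {active, low_ink} and the next position 3 has {error, low_ink, paused}, so low_ink → ○active is false there. This is the first violation.

2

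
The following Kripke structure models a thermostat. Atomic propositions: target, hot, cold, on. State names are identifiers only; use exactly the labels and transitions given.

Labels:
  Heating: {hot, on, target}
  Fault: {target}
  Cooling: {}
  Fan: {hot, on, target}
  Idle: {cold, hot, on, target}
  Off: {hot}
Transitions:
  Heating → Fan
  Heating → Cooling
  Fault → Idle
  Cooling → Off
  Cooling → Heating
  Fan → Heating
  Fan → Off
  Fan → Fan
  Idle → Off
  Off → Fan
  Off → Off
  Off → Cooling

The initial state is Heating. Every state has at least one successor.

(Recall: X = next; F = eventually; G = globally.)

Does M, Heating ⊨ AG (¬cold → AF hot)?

States satisfying ¬cold → AF hot: {Heating, Fault, Cooling, Fan, Idle, Off}.
States satisfying AG (¬cold → AF hot): {Heating, Fault, Cooling, Fan, Idle, Off}.
Every state reachable from Heating satisfies ¬cold → AF hot.
Heating ∈ Sat(AG (¬cold → AF hot)).

Holds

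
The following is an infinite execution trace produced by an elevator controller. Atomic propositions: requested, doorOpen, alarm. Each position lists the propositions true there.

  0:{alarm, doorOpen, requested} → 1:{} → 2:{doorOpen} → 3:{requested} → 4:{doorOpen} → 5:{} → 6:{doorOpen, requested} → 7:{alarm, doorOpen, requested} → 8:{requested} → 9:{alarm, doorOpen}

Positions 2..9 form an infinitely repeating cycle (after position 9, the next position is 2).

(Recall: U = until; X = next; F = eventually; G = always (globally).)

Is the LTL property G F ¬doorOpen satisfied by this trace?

Holds

F ¬doorOpen holds at every position 0..9, and those are all positions ever visited, so G F ¬doorOpen holds.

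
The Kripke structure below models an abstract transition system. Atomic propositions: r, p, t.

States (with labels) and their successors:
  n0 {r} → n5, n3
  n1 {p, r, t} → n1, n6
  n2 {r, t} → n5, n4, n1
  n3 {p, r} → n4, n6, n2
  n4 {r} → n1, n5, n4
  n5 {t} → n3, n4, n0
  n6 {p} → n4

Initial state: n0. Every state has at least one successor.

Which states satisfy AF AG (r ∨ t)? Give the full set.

none

States satisfying AG (r ∨ t): ∅.
States satisfying AF AG (r ∨ t): ∅.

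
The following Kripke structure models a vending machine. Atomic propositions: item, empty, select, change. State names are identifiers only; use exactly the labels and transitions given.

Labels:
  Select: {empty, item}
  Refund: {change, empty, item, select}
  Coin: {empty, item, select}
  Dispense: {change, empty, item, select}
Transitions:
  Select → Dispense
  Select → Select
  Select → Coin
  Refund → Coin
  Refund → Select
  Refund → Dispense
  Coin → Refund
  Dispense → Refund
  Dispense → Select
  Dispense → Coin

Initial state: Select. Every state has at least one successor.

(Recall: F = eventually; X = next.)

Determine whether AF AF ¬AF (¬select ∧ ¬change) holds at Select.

No

States satisfying AF ¬AF (¬select ∧ ¬change): {Refund, Coin, Dispense}.
States satisfying AF AF ¬AF (¬select ∧ ¬change): {Refund, Coin, Dispense}.
There is a path from Select along which AF ¬AF (¬select ∧ ¬change) never holds.
Select ∉ Sat(AF AF ¬AF (¬select ∧ ¬change)).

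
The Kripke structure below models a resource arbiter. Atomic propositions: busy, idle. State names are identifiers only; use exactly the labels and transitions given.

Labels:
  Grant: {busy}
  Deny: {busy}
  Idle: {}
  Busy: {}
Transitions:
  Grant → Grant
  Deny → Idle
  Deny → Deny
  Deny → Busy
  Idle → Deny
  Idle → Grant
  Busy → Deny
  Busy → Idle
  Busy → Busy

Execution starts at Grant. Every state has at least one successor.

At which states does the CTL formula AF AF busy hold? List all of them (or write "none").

States satisfying AF busy: {Grant, Deny, Idle}.
States satisfying AF AF busy: {Grant, Deny, Idle}.

{Grant, Deny, Idle}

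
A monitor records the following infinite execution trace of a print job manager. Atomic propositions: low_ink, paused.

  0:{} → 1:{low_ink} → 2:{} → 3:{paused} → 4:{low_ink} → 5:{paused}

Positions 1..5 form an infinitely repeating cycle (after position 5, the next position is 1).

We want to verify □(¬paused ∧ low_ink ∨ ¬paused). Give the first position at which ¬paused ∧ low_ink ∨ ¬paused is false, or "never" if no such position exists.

3

Check ¬paused ∧ low_ink ∨ ¬paused at each position in order: 0 ✓, 1 ✓, 2 ✓.
At position 3 the labels are {paused}, so ¬paused ∧ low_ink ∨ ¬paused is false there. This is the first violation.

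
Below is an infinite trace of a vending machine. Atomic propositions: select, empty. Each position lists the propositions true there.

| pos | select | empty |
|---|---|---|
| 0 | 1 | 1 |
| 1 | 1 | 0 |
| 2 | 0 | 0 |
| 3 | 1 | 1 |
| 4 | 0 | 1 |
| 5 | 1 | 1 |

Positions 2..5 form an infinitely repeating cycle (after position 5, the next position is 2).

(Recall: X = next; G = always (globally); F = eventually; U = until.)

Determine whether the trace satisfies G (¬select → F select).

¬select → F select holds at every position 0..5, and those are all positions ever visited, so G (¬select → F select) holds.
Positions where ¬select holds: 2, 4.
Check F select at each: 2→ok, 4→ok.

Yes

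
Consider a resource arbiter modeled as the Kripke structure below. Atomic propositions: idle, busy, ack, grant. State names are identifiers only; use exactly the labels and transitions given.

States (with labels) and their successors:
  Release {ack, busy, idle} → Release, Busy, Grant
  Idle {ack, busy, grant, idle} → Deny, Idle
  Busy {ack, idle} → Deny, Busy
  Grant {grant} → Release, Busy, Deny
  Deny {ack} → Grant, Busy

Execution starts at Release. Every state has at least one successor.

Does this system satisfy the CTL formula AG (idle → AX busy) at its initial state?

States satisfying idle → AX busy: {Grant, Deny}.
States satisfying AG (idle → AX busy): ∅.
Busy is reachable from Release and violates idle → AX busy, so AG fails at Release.
Release ∉ Sat(AG (idle → AX busy)).

No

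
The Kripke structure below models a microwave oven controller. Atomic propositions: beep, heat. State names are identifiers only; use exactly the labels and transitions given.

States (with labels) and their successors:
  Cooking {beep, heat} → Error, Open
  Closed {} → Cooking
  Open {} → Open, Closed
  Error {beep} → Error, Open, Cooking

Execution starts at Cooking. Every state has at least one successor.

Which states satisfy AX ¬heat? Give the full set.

{Cooking, Open}

States satisfying ¬heat: {Closed, Open, Error}.
States satisfying AX ¬heat: {Cooking, Open}.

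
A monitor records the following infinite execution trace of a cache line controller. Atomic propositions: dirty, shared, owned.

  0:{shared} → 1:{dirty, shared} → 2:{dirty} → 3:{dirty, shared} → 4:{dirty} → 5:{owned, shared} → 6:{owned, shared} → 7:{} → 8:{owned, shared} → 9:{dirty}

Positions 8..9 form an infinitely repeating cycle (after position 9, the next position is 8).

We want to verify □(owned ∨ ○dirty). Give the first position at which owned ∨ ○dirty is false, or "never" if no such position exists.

4

Check owned ∨ ○dirty at each position in order: 0 ✓, 1 ✓, 2 ✓, 3 ✓.
At position 4 the labels are {dirty} and the next position 5 has {owned, shared}, so owned ∨ ○dirty is false there. This is the first violation.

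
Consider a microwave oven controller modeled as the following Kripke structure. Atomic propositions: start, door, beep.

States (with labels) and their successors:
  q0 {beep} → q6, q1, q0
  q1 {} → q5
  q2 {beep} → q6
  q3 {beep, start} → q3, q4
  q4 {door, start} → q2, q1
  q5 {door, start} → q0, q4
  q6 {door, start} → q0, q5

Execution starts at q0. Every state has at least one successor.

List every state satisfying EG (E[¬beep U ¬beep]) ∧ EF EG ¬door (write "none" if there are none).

{q1, q4, q5, q6}

States satisfying E[¬beep U ¬beep]: {q1, q4, q5, q6}.
States satisfying EG (E[¬beep U ¬beep]): {q1, q4, q5, q6}.
States satisfying EG ¬door: {q0, q3}.
States satisfying EF EG ¬door: {q0, q1, q2, q3, q4, q5, q6}.
States satisfying EG (E[¬beep U ¬beep]) ∧ EF EG ¬door: {q1, q4, q5, q6}.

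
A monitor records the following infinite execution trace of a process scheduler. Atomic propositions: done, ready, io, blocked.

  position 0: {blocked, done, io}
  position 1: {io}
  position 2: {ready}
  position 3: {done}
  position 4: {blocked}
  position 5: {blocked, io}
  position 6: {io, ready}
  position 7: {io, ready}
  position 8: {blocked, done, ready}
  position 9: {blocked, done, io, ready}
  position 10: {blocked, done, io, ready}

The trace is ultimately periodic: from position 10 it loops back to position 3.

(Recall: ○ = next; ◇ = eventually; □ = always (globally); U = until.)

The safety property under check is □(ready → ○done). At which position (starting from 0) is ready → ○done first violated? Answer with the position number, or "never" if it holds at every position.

6

Check ready → ○done at each position in order: 0 ✓, 1 ✓, 2 ✓, 3 ✓, 4 ✓, 5 ✓.
At position 6 the labels are {io, ready} and the next position 7 has {io, ready}, so ready → ○done is false there. This is the first violation.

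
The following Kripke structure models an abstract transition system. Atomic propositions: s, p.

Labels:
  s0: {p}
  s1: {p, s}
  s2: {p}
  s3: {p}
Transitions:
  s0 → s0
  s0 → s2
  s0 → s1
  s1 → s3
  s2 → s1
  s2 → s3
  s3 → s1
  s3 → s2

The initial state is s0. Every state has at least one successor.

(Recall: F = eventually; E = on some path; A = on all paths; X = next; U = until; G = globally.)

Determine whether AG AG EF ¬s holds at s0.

Satisfied

States satisfying AG EF ¬s: {s0, s1, s2, s3}.
States satisfying AG AG EF ¬s: {s0, s1, s2, s3}.
Every state reachable from s0 satisfies AG EF ¬s.
s0 ∈ Sat(AG AG EF ¬s).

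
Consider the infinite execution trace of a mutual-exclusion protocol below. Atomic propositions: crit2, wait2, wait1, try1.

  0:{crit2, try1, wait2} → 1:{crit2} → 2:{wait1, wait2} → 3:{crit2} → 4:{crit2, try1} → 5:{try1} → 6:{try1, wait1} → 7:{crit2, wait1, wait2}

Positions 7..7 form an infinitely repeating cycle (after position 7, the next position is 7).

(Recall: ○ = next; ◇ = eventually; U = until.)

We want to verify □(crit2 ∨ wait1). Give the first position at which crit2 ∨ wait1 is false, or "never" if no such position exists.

5

Check crit2 ∨ wait1 at each position in order: 0 ✓, 1 ✓, 2 ✓, 3 ✓, 4 ✓.
At position 5 the labels are {try1}, so crit2 ∨ wait1 is false there. This is the first violation.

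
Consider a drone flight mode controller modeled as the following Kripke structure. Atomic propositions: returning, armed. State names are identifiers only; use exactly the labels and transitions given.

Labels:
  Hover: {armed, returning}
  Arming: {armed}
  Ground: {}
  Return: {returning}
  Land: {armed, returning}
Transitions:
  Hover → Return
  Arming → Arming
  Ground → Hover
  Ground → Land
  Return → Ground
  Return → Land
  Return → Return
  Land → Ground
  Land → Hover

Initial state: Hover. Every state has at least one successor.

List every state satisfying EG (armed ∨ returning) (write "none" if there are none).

{Hover, Arming, Return, Land}

States satisfying armed ∨ returning: {Hover, Arming, Return, Land}.
States satisfying EG (armed ∨ returning): {Hover, Arming, Return, Land}.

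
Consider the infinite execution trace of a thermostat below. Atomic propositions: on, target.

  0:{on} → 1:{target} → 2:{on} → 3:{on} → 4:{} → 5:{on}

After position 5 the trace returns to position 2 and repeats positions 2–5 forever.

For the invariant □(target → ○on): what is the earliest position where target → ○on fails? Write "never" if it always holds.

never

target → ○on holds at every position 0..5, and those are all the positions the trace ever visits, so the invariant □(target → ○on) is never violated.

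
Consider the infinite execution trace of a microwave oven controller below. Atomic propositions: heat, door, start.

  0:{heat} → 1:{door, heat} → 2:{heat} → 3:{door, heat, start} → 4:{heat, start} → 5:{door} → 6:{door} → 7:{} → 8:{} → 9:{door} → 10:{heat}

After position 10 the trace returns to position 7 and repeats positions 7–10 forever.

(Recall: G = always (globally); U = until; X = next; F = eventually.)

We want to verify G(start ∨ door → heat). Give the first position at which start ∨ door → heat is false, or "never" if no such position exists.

Check start ∨ door → heat at each position in order: 0 ✓, 1 ✓, 2 ✓, 3 ✓, 4 ✓.
At position 5 the labels are {door}, so start ∨ door → heat is false there. This is the first violation.

5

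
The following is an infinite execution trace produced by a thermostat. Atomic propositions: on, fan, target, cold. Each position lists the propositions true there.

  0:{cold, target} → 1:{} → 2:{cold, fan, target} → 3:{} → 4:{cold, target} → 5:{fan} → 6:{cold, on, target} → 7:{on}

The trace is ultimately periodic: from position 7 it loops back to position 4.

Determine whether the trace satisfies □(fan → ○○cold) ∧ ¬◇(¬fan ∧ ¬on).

fan → ○○cold must hold at every position from 0 onward. It fails at position 5, so □(fan → ○○cold) is false.
Positions where fan holds: 2, 5.
Check ○○cold at each: 2→ok, 5→fails.
At position 0: □(fan → ○○cold) is false; ¬◇(¬fan ∧ ¬on) is false; so □(fan → ○○cold) ∧ ¬◇(¬fan ∧ ¬on) is false.

Violated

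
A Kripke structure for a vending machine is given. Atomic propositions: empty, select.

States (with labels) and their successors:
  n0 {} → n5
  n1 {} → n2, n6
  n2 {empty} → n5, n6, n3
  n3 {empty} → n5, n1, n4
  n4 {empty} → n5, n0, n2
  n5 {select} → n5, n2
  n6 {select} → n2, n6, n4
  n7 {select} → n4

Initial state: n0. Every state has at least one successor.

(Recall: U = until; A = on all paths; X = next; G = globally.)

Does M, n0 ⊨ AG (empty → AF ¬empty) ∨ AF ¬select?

Holds

States satisfying empty → AF ¬empty: {n0, n1, n5, n6, n7}.
States satisfying AG (empty → AF ¬empty): ∅.
States satisfying ¬select: {n0, n1, n2, n3, n4}.
States satisfying AF ¬select: {n0, n1, n2, n3, n4, n7}.
States satisfying AG (empty → AF ¬empty) ∨ AF ¬select: {n0, n1, n2, n3, n4, n7}.
n0 ∈ Sat(AG (empty → AF ¬empty) ∨ AF ¬select).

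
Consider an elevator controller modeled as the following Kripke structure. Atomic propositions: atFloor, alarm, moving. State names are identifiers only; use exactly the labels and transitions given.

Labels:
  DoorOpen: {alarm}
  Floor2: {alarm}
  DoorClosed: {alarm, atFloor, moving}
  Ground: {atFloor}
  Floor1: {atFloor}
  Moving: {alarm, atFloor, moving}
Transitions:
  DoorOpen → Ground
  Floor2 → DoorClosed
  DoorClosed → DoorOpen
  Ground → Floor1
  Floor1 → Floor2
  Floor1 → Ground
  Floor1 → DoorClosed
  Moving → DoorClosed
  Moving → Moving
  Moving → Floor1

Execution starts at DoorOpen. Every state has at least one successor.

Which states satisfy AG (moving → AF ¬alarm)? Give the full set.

{DoorOpen, Floor2, DoorClosed, Ground, Floor1}

States satisfying moving → AF ¬alarm: {DoorOpen, Floor2, DoorClosed, Ground, Floor1}.
States satisfying AG (moving → AF ¬alarm): {DoorOpen, Floor2, DoorClosed, Ground, Floor1}.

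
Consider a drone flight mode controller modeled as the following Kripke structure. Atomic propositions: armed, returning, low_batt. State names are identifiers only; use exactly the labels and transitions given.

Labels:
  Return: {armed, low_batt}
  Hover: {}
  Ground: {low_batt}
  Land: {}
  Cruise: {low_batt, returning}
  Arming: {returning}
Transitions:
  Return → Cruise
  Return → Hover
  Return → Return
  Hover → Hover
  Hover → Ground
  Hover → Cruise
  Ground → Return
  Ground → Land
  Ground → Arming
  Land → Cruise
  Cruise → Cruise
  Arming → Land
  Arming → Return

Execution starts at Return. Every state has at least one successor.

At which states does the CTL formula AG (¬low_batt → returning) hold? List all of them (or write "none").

{Cruise}

States satisfying ¬low_batt → returning: {Return, Ground, Cruise, Arming}.
States satisfying AG (¬low_batt → returning): {Cruise}.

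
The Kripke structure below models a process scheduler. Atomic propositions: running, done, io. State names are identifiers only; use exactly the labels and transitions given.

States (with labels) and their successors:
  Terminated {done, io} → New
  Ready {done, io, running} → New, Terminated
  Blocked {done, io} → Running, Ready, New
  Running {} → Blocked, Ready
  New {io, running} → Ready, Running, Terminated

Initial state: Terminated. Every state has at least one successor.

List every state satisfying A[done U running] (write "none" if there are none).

{Terminated, Ready, New}

States satisfying done: {Terminated, Ready, Blocked}.
States satisfying running: {Ready, New}.
States satisfying A[done U running]: {Terminated, Ready, New}.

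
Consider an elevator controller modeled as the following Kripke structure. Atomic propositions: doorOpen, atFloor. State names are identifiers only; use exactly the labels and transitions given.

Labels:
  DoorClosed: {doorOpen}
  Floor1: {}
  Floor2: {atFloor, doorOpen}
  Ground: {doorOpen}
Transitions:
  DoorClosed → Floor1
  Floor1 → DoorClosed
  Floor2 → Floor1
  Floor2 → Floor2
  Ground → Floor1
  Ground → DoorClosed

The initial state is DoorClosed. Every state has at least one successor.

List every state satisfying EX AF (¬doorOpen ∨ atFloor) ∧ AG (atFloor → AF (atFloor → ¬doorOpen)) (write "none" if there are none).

{DoorClosed, Floor1, Ground}

States satisfying AF (¬doorOpen ∨ atFloor): {DoorClosed, Floor1, Floor2, Ground}.
States satisfying EX AF (¬doorOpen ∨ atFloor): {DoorClosed, Floor1, Floor2, Ground}.
States satisfying atFloor → AF (atFloor → ¬doorOpen): {DoorClosed, Floor1, Ground}.
States satisfying AG (atFloor → AF (atFloor → ¬doorOpen)): {DoorClosed, Floor1, Ground}.
States satisfying EX AF (¬doorOpen ∨ atFloor) ∧ AG (atFloor → AF (atFloor → ¬doorOpen)): {DoorClosed, Floor1, Ground}.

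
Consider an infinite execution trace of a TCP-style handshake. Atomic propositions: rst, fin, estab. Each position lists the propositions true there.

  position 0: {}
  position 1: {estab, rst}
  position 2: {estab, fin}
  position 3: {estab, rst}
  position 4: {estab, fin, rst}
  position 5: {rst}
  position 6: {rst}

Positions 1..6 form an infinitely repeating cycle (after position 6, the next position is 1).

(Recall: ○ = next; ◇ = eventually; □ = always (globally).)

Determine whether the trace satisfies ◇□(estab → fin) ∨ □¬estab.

Does not hold

□(estab → fin) is false at every position 0..6, so it never becomes true and ◇□(estab → fin) fails.
¬estab must hold at every position from 0 onward. It fails at position 1, so □¬estab is false.
At position 0: ◇□(estab → fin) is false; □¬estab is false; so ◇□(estab → fin) ∨ □¬estab is false.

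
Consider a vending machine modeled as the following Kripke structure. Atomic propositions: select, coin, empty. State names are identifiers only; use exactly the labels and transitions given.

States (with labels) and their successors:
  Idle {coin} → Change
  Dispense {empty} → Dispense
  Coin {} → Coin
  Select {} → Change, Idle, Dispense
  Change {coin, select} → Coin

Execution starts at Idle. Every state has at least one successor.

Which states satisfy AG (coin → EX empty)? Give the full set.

{Dispense, Coin}

States satisfying coin → EX empty: {Dispense, Coin, Select}.
States satisfying AG (coin → EX empty): {Dispense, Coin}.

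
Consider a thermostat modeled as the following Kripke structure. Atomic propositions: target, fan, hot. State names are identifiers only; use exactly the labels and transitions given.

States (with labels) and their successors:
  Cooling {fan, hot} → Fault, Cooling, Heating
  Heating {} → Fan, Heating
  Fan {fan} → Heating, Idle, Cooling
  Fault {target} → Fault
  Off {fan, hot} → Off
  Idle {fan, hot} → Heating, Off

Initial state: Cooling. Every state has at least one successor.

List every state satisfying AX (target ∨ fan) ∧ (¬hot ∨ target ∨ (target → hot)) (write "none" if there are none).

{Fault, Off}

States satisfying target ∨ fan: {Cooling, Fan, Fault, Off, Idle}.
States satisfying AX (target ∨ fan): {Fault, Off}.
States satisfying ¬hot: {Heating, Fan, Fault}.
States satisfying ¬hot ∨ target: {Heating, Fan, Fault}.
States satisfying target → hot: {Cooling, Heating, Fan, Off, Idle}.
States satisfying ¬hot ∨ target ∨ (target → hot): {Cooling, Heating, Fan, Fault, Off, Idle}.
States satisfying AX (target ∨ fan) ∧ (¬hot ∨ target ∨ (target → hot)): {Fault, Off}.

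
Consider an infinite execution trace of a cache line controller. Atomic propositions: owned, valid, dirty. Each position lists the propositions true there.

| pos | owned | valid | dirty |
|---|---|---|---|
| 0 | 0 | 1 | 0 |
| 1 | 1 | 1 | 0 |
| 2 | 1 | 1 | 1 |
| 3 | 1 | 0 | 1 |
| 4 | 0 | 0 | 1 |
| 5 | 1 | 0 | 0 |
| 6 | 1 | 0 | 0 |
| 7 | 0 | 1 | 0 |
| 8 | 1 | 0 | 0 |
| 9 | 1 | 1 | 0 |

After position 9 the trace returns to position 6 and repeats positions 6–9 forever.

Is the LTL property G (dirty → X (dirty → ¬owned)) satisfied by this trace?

Does not hold

dirty → X (dirty → ¬owned) must hold at every position from 0 onward. It fails at position 2, so G (dirty → X (dirty → ¬owned)) is false.
Positions where dirty holds: 2, 3, 4.
Check X (dirty → ¬owned) at each: 2→fails, 3→ok, 4→ok.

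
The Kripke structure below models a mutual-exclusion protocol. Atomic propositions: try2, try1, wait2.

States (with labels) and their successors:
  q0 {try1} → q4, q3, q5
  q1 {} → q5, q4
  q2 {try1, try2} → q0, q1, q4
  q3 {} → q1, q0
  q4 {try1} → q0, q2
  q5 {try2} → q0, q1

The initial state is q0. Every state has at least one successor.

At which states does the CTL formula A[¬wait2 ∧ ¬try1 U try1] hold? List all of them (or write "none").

{q0, q2, q4}

States satisfying ¬wait2 ∧ ¬try1: {q1, q3, q5}.
States satisfying try1: {q0, q2, q4}.
States satisfying A[¬wait2 ∧ ¬try1 U try1]: {q0, q2, q4}.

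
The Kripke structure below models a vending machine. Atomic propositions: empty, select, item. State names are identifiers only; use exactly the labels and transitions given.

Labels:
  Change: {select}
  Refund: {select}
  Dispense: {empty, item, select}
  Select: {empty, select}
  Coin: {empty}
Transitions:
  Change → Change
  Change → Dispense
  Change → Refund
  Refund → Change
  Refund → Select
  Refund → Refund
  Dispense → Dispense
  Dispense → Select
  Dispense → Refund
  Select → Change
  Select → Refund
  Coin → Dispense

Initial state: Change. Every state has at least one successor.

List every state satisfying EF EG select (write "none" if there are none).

{Change, Refund, Dispense, Select, Coin}

States satisfying EG select: {Change, Refund, Dispense, Select}.
States satisfying EF EG select: {Change, Refund, Dispense, Select, Coin}.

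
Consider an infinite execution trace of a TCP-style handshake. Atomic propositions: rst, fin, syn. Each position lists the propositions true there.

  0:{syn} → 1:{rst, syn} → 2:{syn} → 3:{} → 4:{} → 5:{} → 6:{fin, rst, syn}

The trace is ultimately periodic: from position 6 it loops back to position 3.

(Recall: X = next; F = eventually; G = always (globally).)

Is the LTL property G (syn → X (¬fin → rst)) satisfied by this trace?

Does not hold

syn → X (¬fin → rst) must hold at every position from 0 onward. It fails at position 1, so G (syn → X (¬fin → rst)) is false.
Positions where syn holds: 0, 1, 2, 6.
Check X (¬fin → rst) at each: 0→ok, 1→fails, 2→fails, 6→fails.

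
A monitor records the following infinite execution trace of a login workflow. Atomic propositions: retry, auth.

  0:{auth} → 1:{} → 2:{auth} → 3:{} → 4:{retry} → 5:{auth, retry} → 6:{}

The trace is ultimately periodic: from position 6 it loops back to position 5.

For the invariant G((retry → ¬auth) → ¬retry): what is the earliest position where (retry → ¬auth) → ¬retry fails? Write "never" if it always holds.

4

Check (retry → ¬auth) → ¬retry at each position in order: 0 ✓, 1 ✓, 2 ✓, 3 ✓.
At position 4 the labels are {retry}, so (retry → ¬auth) → ¬retry is false there. This is the first violation.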